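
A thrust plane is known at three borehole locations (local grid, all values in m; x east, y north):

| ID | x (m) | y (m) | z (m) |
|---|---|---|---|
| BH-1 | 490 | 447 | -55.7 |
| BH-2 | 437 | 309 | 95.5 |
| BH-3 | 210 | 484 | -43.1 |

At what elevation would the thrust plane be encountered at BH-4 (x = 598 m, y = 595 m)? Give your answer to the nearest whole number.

-227 m

Let the plane be z = a·x + b·y + c.
BH-2−BH-1: −53a − 138b = 151.2;  BH-3−BH-1: −280a + 37b = 12.6.
Solving gives a = −0.18062, b = −1.02629.
Then c = -55.7 − a·490 − b·447 = 491.55.
At (598, 595): z = −108.0 − 610.6 + 491.55 = -227.1 m.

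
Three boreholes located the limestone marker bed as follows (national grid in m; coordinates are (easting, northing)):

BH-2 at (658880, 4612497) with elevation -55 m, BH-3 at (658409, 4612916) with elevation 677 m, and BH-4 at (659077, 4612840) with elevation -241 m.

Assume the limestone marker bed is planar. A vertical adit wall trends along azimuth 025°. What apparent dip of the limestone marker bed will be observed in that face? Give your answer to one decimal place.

19.8°

Let the plane be z = a·E + b·N + c.
BH-3−BH-2: −471a + 419b = 732;  BH-4−BH-2: 197a + 343b = −186.
Solving gives a = −1.34787, b = 0.23187.
Unit vector along 025° is (sin 25°, cos 25°) = (0.4226, 0.9063).
Slope in that direction = a·(0.4226) + b·(0.9063) = −0.35949.
Apparent dip = arctan|0.35949| = 19.8° (true dip is 53.8°, so apparent ≤ true as expected).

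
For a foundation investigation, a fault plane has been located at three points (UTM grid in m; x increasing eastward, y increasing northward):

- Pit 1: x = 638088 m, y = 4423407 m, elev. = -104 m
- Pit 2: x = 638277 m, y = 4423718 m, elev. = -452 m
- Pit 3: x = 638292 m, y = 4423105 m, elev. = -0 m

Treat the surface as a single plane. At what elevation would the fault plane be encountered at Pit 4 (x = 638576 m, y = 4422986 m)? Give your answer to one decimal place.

Two edge vectors: Pit 1→Pit 2 = (189, 311, -348), Pit 1→Pit 3 = (204, -302, 104).
Normal n = (Pit 1→Pit 2) × (Pit 1→Pit 3) = (-72752, -90648, -120522).
So ∂z/∂x = −n_x/n_z = −0.603640829 and ∂z/∂y = −n_y/n_z = −0.752128242.
Intercept c from Pit 1: -104 + 385175.97 + 3326969.33 = 3712041.30.
At (638576, 4422986): z = −385470.5 − 3326652.7 + 3712041.30 = -81.9 m.

-81.9 m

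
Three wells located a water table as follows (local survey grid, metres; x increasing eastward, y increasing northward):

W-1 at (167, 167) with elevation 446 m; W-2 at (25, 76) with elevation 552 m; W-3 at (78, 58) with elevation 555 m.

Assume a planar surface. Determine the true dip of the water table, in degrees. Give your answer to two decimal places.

40.32°

Let the plane be z = a·x + b·y + c.
W-2−W-1: −142a − 91b = 106;  W-3−W-1: −89a − 109b = 109.
Solving gives a = −0.22157, b = −0.81908.
Gradient magnitude |∇z| = √(a² + b²) = √(0.04910 + 0.67089) = 0.84852.
True dip = arctan(0.84852) = 40.32°, dipping toward NNE (azimuth ≈ 015°).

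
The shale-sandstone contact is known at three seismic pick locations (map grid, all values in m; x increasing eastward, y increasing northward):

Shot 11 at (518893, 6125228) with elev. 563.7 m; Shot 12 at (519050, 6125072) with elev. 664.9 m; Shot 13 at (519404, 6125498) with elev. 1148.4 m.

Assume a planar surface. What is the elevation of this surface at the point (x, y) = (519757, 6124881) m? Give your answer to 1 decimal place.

1288.5 m

Two edge vectors: Shot 11→Shot 12 = (157, -156, 101.2), Shot 11→Shot 13 = (511, 270, 584.7).
Normal n = (Shot 11→Shot 12) × (Shot 11→Shot 13) = (-118537.2, -40084.7, 122106).
So ∂z/∂x = −n_x/n_z = 0.970772935 and ∂z/∂y = −n_y/n_z = 0.328277890.
Intercept c from Shot 11: 563.7 − 503727.28 − 2010776.92 = −2513940.50.
At (519757, 6124881): z = 504566.0 + 2010663.0 − 2513940.50 = 1288.5 m.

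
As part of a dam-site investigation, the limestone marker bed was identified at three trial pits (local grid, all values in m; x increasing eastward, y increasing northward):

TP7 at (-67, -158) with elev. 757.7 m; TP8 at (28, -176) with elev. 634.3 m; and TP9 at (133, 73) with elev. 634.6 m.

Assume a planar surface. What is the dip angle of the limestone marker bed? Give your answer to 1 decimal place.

Two edge vectors: TP7→TP8 = (95, -18, -123.4), TP7→TP9 = (200, 231, -123.1).
Normal n = (TP7→TP8) × (TP7→TP9) = (30721.2, -12985.5, 25545).
So ∂z/∂x = −n_x/n_z = −1.20263 and ∂z/∂y = −n_y/n_z = 0.50834.
Gradient magnitude |∇z| = √(a² + b²) = √(1.44632 + 0.25841) = 1.30565.
True dip = arctan(1.30565) = 52.6°, dipping toward ESE (azimuth ≈ 113°).

52.6°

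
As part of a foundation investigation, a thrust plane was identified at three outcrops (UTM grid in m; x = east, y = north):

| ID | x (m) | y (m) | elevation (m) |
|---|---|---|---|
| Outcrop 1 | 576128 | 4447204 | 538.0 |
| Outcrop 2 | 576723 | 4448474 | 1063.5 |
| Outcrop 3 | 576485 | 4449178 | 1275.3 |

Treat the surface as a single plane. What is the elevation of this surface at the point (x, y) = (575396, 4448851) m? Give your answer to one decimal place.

Let the plane be z = a·x + b·y + c.
Outcrop 2−Outcrop 1: 595a + 1270b = 525.5;  Outcrop 3−Outcrop 1: 357a + 1974b = 737.3.
Solving gives a = 0.140008875, b = 0.348184818.
Then c = 538 − a·576128 − b·4447204 = −1628573.95.
At (575396, 4448851): z = 80560.5 + 1549022.4 − 1628573.95 = 1009.0 m.

1009.0 m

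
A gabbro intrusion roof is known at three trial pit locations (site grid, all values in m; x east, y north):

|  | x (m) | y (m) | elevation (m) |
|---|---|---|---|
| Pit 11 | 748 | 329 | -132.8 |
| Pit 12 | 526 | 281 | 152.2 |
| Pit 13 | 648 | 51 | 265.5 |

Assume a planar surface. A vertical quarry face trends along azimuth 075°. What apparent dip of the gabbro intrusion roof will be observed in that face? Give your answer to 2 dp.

52.27°

Let the plane be z = a·x + b·y + c.
Pit 12−Pit 11: −222a − 48b = 285;  Pit 13−Pit 11: −100a − 278b = 398.3.
Solving gives a = −1.05615, b = −1.05283.
Unit vector along 075° is (sin 75°, cos 75°) = (0.9659, 0.2588).
Slope in that direction = a·(0.9659) + b·(0.2588) = −1.29265.
Apparent dip = arctan|1.29265| = 52.27° (true dip is 56.2°, so apparent ≤ true as expected).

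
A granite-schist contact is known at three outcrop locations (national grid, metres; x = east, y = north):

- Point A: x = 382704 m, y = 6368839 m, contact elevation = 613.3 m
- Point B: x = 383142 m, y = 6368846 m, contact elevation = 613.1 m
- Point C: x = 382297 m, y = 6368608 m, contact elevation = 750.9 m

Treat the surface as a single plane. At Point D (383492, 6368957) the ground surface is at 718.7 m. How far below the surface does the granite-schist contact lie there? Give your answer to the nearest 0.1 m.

Two edge vectors: Point A→Point B = (438, 7, -0.2), Point A→Point C = (-407, -231, 137.6).
Normal n = (Point A→Point B) × (Point A→Point C) = (917, -60187.4, -98329).
So ∂z/∂x = −n_x/n_z = 0.009325835 and ∂z/∂y = −n_y/n_z = −0.612102228.
Intercept c from Point A: 613.3 − 3569.03 + 3898380.54 = 3895424.81.
At (383492, 6368957): z_contact = 3576.38 − 3898452.77 + 3895424.81 = 548.42 m.
Depth below ground = 718.7 − 548.42 = 170.3 m.

170.3 m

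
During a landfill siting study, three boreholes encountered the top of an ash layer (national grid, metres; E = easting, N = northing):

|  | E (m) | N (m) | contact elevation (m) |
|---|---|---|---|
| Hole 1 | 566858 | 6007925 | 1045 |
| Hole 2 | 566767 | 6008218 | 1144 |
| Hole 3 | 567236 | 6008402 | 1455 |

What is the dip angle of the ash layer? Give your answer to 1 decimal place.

Let the plane be z = a·E + b·N + c.
Hole 2−Hole 1: −91a + 293b = 99;  Hole 3−Hole 1: 378a + 477b = 410.
Solving gives a = 0.47293, b = 0.48477.
Gradient magnitude |∇z| = √(a² + b²) = √(0.22366 + 0.23500) = 0.67724.
True dip = arctan(0.67724) = 34.1°, dipping toward SW (azimuth ≈ 224°).

34.1°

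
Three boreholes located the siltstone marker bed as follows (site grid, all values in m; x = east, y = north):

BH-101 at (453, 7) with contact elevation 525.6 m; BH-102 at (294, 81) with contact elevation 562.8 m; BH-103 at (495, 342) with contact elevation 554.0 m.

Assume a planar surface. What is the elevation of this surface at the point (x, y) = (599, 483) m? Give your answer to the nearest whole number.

Two edge vectors: BH-101→BH-102 = (-159, 74, 37.2), BH-101→BH-103 = (42, 335, 28.4).
Normal n = (BH-101→BH-102) × (BH-101→BH-103) = (-10360.4, 6078, -56373).
So ∂z/∂x = −n_x/n_z = −0.18378 and ∂z/∂y = −n_y/n_z = 0.10782.
Intercept c from BH-101: 525.6 + 83.25 − 0.75 = 608.10.
At (599, 483): z = −110.1 + 52.1 + 608.10 = 550.1 m.

550 m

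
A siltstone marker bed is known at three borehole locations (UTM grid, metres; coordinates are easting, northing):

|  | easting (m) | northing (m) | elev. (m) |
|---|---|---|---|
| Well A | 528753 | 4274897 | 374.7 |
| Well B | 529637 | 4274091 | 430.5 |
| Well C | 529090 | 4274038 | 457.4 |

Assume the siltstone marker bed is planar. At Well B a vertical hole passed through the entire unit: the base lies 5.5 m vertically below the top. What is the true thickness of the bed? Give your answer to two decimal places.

Let the plane be z = a·easting + b·northing + c.
Well B−Well A: 884a − 806b = 55.8;  Well C−Well A: 337a − 859b = 82.7.
Solving gives a = −0.03839, b = −0.11134.
|∇z| = √(a²+b²) = 0.11777, so dip δ = arctan(0.11777) = 6.72°.
True thickness = vertical thickness × cos δ = 5.5 × cos 6.72° = 5.46 m.

5.46 m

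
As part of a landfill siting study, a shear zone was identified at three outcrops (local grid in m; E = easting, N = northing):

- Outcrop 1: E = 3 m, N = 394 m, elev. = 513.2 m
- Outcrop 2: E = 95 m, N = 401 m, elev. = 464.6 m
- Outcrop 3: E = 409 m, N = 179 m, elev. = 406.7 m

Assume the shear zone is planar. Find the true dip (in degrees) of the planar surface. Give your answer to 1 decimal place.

33.5°

Two edge vectors: Outcrop 1→Outcrop 2 = (92, 7, -48.6), Outcrop 1→Outcrop 3 = (406, -215, -106.5).
Normal n = (Outcrop 1→Outcrop 2) × (Outcrop 1→Outcrop 3) = (-11194.5, -9933.6, -22622).
So ∂z/∂E = −n_x/n_z = −0.49485 and ∂z/∂N = −n_y/n_z = −0.43911.
Gradient magnitude |∇z| = √(a² + b²) = √(0.24488 + 0.19282) = 0.66159.
True dip = arctan(0.66159) = 33.5°, dipping toward NE (azimuth ≈ 048°).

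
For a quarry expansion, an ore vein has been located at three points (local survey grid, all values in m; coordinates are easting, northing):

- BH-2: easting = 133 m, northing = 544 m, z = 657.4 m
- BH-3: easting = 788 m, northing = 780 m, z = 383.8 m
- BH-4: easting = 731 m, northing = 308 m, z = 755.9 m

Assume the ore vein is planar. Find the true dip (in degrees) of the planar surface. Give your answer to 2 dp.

38.10°

Two edge vectors: BH-2→BH-3 = (655, 236, -273.6), BH-2→BH-4 = (598, -236, 98.5).
Normal n = (BH-2→BH-3) × (BH-2→BH-4) = (-41323.6, -228130.3, -295708).
So ∂z/∂easting = −n_x/n_z = −0.13974 and ∂z/∂northing = −n_y/n_z = −0.77147.
Gradient magnitude |∇z| = √(a² + b²) = √(0.01953 + 0.59517) = 0.78403.
True dip = arctan(0.78403) = 38.10°, dipping toward N (azimuth ≈ 010°).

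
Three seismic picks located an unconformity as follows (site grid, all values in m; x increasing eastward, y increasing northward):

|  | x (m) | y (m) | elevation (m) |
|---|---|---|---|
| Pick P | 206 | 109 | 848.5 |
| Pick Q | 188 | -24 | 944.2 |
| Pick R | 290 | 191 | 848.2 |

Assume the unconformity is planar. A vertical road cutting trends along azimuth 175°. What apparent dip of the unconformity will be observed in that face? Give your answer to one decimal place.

Two edge vectors: Pick P→Pick Q = (-18, -133, 95.7), Pick P→Pick R = (84, 82, -0.3).
Normal n = (Pick P→Pick Q) × (Pick P→Pick R) = (-7807.5, 8033.4, 9696).
So ∂z/∂x = −n_x/n_z = 0.80523 and ∂z/∂y = −n_y/n_z = −0.82853.
Unit vector along 175° is (sin 175°, cos 175°) = (0.0872, -0.9962).
Slope in that direction = a·(0.0872) + b·(-0.9962) = 0.89555.
Apparent dip = arctan|0.89555| = 41.8° (true dip is 49.1°, so apparent ≤ true as expected).

41.8°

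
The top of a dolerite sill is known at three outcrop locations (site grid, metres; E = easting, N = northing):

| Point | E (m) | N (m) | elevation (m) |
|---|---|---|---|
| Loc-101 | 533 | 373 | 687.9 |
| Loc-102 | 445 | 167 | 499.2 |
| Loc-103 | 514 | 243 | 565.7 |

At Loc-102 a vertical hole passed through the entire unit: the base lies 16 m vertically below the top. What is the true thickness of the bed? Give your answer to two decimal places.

Let the plane be z = a·E + b·N + c.
Loc-102−Loc-101: −88a − 206b = −188.7;  Loc-103−Loc-101: −19a − 130b = −122.2.
Solving gives a = −0.08533, b = 0.95247.
|∇z| = √(a²+b²) = 0.95629, so dip δ = arctan(0.95629) = 43.72°.
True thickness = vertical thickness × cos δ = 16 × cos 43.72° = 11.56 m.

11.56 m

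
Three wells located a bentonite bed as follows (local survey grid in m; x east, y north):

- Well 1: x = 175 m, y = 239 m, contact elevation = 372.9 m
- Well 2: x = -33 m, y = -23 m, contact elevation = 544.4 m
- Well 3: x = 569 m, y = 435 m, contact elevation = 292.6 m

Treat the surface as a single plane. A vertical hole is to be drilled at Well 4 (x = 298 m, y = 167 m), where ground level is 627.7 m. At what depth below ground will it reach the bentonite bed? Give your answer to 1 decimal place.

171.4 m

Two edge vectors: Well 1→Well 2 = (-208, -262, 171.5), Well 1→Well 3 = (394, 196, -80.3).
Normal n = (Well 1→Well 2) × (Well 1→Well 3) = (-12575.4, 50868.6, 62460).
So ∂z/∂x = −n_x/n_z = 0.20134 and ∂z/∂y = −n_y/n_z = −0.81442.
Intercept c from Well 1: 372.9 − 35.23 + 194.65 = 532.31.
At (298, 167): z_contact = 60.00 − 136.01 + 532.31 = 456.30 m.
Depth below ground = 627.7 − 456.30 = 171.4 m.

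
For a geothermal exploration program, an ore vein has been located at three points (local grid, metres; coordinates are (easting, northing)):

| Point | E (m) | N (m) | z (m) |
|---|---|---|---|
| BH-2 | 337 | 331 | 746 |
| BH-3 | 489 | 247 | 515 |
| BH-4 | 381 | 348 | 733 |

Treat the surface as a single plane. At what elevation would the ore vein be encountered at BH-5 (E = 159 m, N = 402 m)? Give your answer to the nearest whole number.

981 m

Let the plane be z = a·E + b·N + c.
BH-3−BH-2: 152a − 84b = −231;  BH-4−BH-2: 44a + 17b = −13.
Solving gives a = −0.79920, b = 1.30382.
Then c = 746 − a·337 − b·331 = 583.77.
At (159, 402): z = −127.1 + 524.1 + 583.77 = 980.8 m.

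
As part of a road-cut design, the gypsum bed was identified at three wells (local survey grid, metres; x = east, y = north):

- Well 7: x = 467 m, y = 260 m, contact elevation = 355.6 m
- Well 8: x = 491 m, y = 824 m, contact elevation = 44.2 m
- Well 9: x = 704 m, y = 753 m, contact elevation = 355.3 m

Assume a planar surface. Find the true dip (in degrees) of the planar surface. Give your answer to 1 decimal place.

Let the plane be z = a·x + b·y + c.
Well 8−Well 7: 24a + 564b = −311.4;  Well 9−Well 7: 237a + 493b = −0.3.
Solving gives a = 1.25867, b = −0.60569.
Gradient magnitude |∇z| = √(a² + b²) = √(1.58424 + 0.36686) = 1.39682.
True dip = arctan(1.39682) = 54.4°, dipping toward WNW (azimuth ≈ 296°).

54.4°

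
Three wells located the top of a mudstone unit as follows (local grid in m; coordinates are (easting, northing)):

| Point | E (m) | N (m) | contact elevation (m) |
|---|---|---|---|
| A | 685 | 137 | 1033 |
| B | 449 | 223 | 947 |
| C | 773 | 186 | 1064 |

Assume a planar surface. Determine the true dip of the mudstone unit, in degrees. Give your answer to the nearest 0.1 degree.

Let the plane be z = a·E + b·N + c.
B−A: −236a + 86b = −86;  C−A: 88a + 49b = 31.
Solving gives a = 0.35961, b = −0.01317.
Gradient magnitude |∇z| = √(a² + b²) = √(0.12932 + 0.00017) = 0.35985.
True dip = arctan(0.35985) = 19.8°, dipping toward W (azimuth ≈ 272°).

19.8°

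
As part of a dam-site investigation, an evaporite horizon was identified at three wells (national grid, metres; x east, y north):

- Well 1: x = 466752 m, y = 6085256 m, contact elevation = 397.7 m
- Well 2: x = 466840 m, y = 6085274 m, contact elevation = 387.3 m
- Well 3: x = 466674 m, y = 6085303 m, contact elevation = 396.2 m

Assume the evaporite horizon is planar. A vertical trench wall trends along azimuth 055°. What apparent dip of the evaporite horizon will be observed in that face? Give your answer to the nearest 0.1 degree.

Let the plane be z = a·x + b·y + c.
Well 2−Well 1: 88a + 18b = −10.4;  Well 3−Well 1: −78a + 47b = −1.5.
Solving gives a = −0.08336, b = −0.17025.
Unit vector along 055° is (sin 55°, cos 55°) = (0.8192, 0.5736).
Slope in that direction = a·(0.8192) + b·(0.5736) = −0.16594.
Apparent dip = arctan|0.16594| = 9.4° (true dip is 10.7°, so apparent ≤ true as expected).

9.4°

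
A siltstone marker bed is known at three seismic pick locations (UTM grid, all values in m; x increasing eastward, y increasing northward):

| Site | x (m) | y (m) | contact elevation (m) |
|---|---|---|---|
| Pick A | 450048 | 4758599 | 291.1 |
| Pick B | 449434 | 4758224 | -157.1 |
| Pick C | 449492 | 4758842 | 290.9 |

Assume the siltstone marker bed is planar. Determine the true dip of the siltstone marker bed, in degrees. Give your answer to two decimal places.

37.24°

Two edge vectors: Pick A→Pick B = (-614, -375, -448.2), Pick A→Pick C = (-556, 243, -0.2).
Normal n = (Pick A→Pick B) × (Pick A→Pick C) = (108987.6, 249076.4, -357702).
So ∂z/∂x = −n_x/n_z = 0.30469 and ∂z/∂y = −n_y/n_z = 0.69632.
Gradient magnitude |∇z| = √(a² + b²) = √(0.09283 + 0.48487) = 0.76007.
True dip = arctan(0.76007) = 37.24°, dipping toward SSW (azimuth ≈ 204°).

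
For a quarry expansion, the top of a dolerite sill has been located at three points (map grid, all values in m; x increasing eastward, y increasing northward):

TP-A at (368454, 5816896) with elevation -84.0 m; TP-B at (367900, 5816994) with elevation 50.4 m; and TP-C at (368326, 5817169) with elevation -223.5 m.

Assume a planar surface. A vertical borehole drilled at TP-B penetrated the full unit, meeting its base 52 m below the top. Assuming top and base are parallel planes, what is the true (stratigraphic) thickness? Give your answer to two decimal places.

41.16 m

Let the plane be z = a·x + b·y + c.
TP-B−TP-A: −554a + 98b = 134.4;  TP-C−TP-A: −128a + 273b = −139.5.
Solving gives a = −0.36311, b = −0.68124.
|∇z| = √(a²+b²) = 0.77197, so dip δ = arctan(0.77197) = 37.67°.
True thickness = vertical thickness × cos δ = 52 × cos 37.67° = 41.16 m.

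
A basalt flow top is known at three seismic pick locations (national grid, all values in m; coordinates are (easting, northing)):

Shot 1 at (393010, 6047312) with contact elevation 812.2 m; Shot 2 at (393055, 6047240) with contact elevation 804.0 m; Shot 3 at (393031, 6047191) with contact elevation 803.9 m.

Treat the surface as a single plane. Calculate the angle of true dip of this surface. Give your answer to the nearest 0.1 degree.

Two edge vectors: Shot 1→Shot 2 = (45, -72, -8.2), Shot 1→Shot 3 = (21, -121, -8.3).
Normal n = (Shot 1→Shot 2) × (Shot 1→Shot 3) = (-394.6, 201.3, -3933).
So ∂z/∂E = −n_x/n_z = −0.10033 and ∂z/∂N = −n_y/n_z = 0.05118.
Gradient magnitude |∇z| = √(a² + b²) = √(0.01007 + 0.00262) = 0.11263.
True dip = arctan(0.11263) = 6.4°, dipping toward ESE (azimuth ≈ 117°).

6.4°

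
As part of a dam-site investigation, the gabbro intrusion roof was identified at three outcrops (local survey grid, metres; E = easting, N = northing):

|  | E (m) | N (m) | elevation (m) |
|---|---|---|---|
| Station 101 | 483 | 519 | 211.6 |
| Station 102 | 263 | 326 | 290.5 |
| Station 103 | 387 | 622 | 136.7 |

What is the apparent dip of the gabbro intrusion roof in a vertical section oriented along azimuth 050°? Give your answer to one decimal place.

Let the plane be z = a·E + b·N + c.
Station 102−Station 101: −220a − 193b = 78.9;  Station 103−Station 101: −96a + 103b = −74.9.
Solving gives a = 0.15366, b = −0.58397.
Unit vector along 050° is (sin 50°, cos 50°) = (0.7660, 0.6428).
Slope in that direction = a·(0.7660) + b·(0.6428) = −0.25765.
Apparent dip = arctan|0.25765| = 14.4° (true dip is 31.1°, so apparent ≤ true as expected).

14.4°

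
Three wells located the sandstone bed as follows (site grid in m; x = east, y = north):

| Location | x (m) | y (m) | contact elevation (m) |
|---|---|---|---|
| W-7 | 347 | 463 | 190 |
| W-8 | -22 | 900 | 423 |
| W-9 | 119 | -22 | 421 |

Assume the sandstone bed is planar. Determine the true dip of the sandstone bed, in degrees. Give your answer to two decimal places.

37.83°

Let the plane be z = a·x + b·y + c.
W-8−W-7: −369a + 437b = 233;  W-9−W-7: −228a − 485b = 231.
Solving gives a = −0.76795, b = −0.11527.
Gradient magnitude |∇z| = √(a² + b²) = √(0.58975 + 0.01329) = 0.77655.
True dip = arctan(0.77655) = 37.83°, dipping toward E (azimuth ≈ 081°).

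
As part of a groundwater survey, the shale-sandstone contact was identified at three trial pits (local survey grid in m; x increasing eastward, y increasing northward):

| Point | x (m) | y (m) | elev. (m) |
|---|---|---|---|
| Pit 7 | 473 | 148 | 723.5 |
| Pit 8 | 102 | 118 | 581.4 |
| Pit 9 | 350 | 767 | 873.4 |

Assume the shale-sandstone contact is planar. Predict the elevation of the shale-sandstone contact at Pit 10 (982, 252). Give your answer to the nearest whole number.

938 m

Two edge vectors: Pit 7→Pit 8 = (-371, -30, -142.1), Pit 7→Pit 9 = (-123, 619, 149.9).
Normal n = (Pit 7→Pit 8) × (Pit 7→Pit 9) = (83462.9, 73091.2, -233339).
So ∂z/∂x = −n_x/n_z = 0.35769 and ∂z/∂y = −n_y/n_z = 0.31324.
Intercept c from Pit 7: 723.5 − 169.19 − 46.36 = 507.95.
At (982, 252): z = 351.3 + 78.9 + 507.95 = 938.1 m.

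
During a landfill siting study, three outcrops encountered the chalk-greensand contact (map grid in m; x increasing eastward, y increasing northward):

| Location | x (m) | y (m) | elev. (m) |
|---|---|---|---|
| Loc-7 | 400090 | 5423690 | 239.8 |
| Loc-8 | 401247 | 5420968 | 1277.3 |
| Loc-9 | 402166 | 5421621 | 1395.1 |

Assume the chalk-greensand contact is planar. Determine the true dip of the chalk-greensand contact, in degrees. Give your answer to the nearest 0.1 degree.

21.6°

Let the plane be z = a·x + b·y + c.
Loc-8−Loc-7: 1157a − 2722b = 1037.5;  Loc-9−Loc-7: 2076a − 2069b = 1155.3.
Solving gives a = 0.30646, b = −0.25089.
Gradient magnitude |∇z| = √(a² + b²) = √(0.09392 + 0.06295) = 0.39606.
True dip = arctan(0.39606) = 21.6°, dipping toward NW (azimuth ≈ 309°).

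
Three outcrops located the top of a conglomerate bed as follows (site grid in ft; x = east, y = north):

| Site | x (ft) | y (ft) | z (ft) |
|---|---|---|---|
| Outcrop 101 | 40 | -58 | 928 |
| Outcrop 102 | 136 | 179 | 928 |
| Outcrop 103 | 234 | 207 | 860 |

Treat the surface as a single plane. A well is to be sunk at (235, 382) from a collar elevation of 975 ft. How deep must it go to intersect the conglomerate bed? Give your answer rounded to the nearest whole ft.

Let the plane be z = a·x + b·y + c.
Outcrop 102−Outcrop 101: 96a + 237b = 0;  Outcrop 103−Outcrop 101: 194a + 265b = −68.
Solving gives a = −0.78469, b = 0.31785.
Then c = 928 − a·40 − b·-58 = 977.82.
At (235, 382): z_contact = −184.4 + 121.4 + 977.82 = 914.8 ft.
Depth below ground = 975 − 914.8 = 60 ft.

60 ft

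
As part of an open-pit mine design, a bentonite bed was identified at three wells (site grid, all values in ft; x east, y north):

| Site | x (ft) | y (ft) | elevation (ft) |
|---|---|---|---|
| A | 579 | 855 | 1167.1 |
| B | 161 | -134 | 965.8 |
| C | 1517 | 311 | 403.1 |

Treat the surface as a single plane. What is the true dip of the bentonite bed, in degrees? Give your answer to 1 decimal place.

35.4°

Let the plane be z = a·x + b·y + c.
B−A: −418a − 989b = −201.3;  C−A: 938a − 544b = −764.
Solving gives a = −0.55935, b = 0.43995.
Gradient magnitude |∇z| = √(a² + b²) = √(0.31287 + 0.19355) = 0.71163.
True dip = arctan(0.71163) = 35.4°, dipping toward SE (azimuth ≈ 128°).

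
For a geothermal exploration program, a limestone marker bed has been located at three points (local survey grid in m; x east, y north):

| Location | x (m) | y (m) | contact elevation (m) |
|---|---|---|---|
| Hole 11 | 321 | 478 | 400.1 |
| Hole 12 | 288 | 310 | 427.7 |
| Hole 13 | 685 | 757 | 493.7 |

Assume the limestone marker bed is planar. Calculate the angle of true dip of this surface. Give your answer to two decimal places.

Two edge vectors: Hole 11→Hole 12 = (-33, -168, 27.6), Hole 11→Hole 13 = (364, 279, 93.6).
Normal n = (Hole 11→Hole 12) × (Hole 11→Hole 13) = (-23425.2, 13135.2, 51945).
So ∂z/∂x = −n_x/n_z = 0.45096 and ∂z/∂y = −n_y/n_z = −0.25287.
Gradient magnitude |∇z| = √(a² + b²) = √(0.20337 + 0.06394) = 0.51702.
True dip = arctan(0.51702) = 27.34°, dipping toward WNW (azimuth ≈ 299°).

27.34°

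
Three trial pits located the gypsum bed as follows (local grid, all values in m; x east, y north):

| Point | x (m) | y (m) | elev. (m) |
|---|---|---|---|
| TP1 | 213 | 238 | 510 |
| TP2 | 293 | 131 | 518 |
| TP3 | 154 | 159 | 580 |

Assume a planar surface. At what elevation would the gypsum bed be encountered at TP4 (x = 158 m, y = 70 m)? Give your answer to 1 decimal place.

620.6 m

Let the plane be z = a·x + b·y + c.
TP2−TP1: 80a − 107b = 8;  TP3−TP1: −59a − 79b = 70.
Solving gives a = −0.54286, b = −0.48065.
Then c = 510 − a·213 − b·238 = 740.02.
At (158, 70): z = −85.8 − 33.6 + 740.02 = 620.6 m.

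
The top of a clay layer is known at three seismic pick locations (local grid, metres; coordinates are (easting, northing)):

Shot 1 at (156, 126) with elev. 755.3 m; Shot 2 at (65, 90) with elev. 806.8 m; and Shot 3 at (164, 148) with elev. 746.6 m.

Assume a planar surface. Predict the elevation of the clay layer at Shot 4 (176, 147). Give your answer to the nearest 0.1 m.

741.1 m

Let the plane be z = a·E + b·N + c.
Shot 2−Shot 1: −91a − 36b = 51.5;  Shot 3−Shot 1: 8a + 22b = −8.7.
Solving gives a = −0.47830, b = −0.22153.
Then c = 755.3 − a·156 − b·126 = 857.83.
At (176, 147): z = −84.2 − 32.6 + 857.83 = 741.1 m.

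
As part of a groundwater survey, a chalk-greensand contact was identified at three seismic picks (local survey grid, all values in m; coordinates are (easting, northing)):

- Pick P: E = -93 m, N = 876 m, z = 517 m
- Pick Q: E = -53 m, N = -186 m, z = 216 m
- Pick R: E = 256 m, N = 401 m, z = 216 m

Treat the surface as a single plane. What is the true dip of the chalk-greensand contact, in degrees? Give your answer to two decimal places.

Two edge vectors: Pick P→Pick Q = (40, -1062, -301), Pick P→Pick R = (349, -475, -301).
Normal n = (Pick P→Pick Q) × (Pick P→Pick R) = (176687, -93009, 351638).
So ∂z/∂E = −n_x/n_z = −0.50247 and ∂z/∂N = −n_y/n_z = 0.26450.
Gradient magnitude |∇z| = √(a² + b²) = √(0.25247 + 0.06996) = 0.56783.
True dip = arctan(0.56783) = 29.59°, dipping toward ESE (azimuth ≈ 118°).

29.59°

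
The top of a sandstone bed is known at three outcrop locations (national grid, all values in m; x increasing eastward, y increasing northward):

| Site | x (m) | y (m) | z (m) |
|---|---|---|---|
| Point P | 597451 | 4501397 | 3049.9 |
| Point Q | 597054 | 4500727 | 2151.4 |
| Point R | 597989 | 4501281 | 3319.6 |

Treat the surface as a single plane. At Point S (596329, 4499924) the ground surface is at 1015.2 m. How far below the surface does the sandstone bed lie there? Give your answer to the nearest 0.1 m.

Let the plane be z = a·x + b·y + c.
Point Q−Point P: −397a − 670b = −898.5;  Point R−Point P: 538a − 116b = 269.7.
Solving gives a = 0.700901818, b = 0.925734296.
Then c = 3049.9 − a·597451 − b·4501397 = −4582802.17.
At (596329, 4499924): z_contact = 417968.08 + 4165733.97 − 4582802.17 = 899.88 m.
Depth below ground = 1015.2 − 899.88 = 115.3 m.

115.3 m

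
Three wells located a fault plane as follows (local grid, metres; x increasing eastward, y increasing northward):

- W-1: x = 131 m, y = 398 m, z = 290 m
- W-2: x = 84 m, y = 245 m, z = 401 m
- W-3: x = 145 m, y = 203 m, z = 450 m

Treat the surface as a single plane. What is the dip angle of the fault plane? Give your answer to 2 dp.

40.06°

Let the plane be z = a·x + b·y + c.
W-2−W-1: −47a − 153b = 111;  W-3−W-1: 14a − 195b = 160.
Solving gives a = 0.25073, b = −0.80251.
Gradient magnitude |∇z| = √(a² + b²) = √(0.06287 + 0.64403) = 0.84077.
True dip = arctan(0.84077) = 40.06°, dipping toward NNW (azimuth ≈ 343°).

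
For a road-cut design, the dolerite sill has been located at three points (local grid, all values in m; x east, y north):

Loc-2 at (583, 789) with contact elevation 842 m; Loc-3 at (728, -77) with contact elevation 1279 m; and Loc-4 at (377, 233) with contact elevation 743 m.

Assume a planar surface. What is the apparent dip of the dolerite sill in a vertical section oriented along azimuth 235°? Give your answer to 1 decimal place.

41.1°

Two edge vectors: Loc-2→Loc-3 = (145, -866, 437), Loc-2→Loc-4 = (-206, -556, -99).
Normal n = (Loc-2→Loc-3) × (Loc-2→Loc-4) = (328706, -75667, -259016).
So ∂z/∂x = −n_x/n_z = 1.26906 and ∂z/∂y = −n_y/n_z = −0.29213.
Unit vector along 235° is (sin 235°, cos 235°) = (-0.8192, -0.5736).
Slope in that direction = a·(-0.8192) + b·(-0.5736) = −0.87199.
Apparent dip = arctan|0.87199| = 41.1° (true dip is 52.5°, so apparent ≤ true as expected).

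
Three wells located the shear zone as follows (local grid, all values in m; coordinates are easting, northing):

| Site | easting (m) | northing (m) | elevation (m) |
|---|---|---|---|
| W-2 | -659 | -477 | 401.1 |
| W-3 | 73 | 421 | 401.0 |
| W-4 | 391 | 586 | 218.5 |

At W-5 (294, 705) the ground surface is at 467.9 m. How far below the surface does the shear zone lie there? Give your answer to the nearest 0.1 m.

56.5 m

Let the plane be z = a·easting + b·northing + c.
W-3−W-2: 732a + 898b = −0.1;  W-4−W-2: 1050a + 1063b = −182.6.
Solving gives a = −0.99444, b = 0.81050.
Then c = 401.1 − a·-659 − b·-477 = 132.37.
At (294, 705): z_contact = −292.37 + 571.41 + 132.37 = 411.41 m.
Depth below ground = 467.9 − 411.41 = 56.5 m.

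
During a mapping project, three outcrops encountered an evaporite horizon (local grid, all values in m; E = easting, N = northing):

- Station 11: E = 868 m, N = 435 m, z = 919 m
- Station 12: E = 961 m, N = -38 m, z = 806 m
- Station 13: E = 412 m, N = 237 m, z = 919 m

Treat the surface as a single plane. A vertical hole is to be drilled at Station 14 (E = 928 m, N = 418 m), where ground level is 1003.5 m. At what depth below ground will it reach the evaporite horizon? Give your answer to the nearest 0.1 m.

94.0 m

Let the plane be z = a·E + b·N + c.
Station 12−Station 11: 93a − 473b = −113;  Station 13−Station 11: −456a − 198b = 0.
Solving gives a = −0.09557, b = 0.22011.
Then c = 919 − a·868 − b·435 = 906.21.
At (928, 418): z_contact = −88.69 + 92.01 + 906.21 = 909.52 m.
Depth below ground = 1003.5 − 909.52 = 94.0 m.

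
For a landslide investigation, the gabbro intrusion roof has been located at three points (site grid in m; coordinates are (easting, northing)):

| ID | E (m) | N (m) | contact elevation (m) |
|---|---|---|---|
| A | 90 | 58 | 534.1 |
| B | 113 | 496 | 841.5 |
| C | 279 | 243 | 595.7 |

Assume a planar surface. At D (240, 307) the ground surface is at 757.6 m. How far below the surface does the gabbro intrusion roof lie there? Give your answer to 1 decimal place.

100.9 m

Let the plane be z = a·E + b·N + c.
B−A: 23a + 438b = 307.4;  C−A: 189a + 185b = 61.6.
Solving gives a = −0.38061, b = 0.72181.
Then c = 534.1 − a·90 − b·58 = 526.49.
At (240, 307): z_contact = −91.35 + 221.60 + 526.49 = 656.74 m.
Depth below ground = 757.6 − 656.74 = 100.9 m.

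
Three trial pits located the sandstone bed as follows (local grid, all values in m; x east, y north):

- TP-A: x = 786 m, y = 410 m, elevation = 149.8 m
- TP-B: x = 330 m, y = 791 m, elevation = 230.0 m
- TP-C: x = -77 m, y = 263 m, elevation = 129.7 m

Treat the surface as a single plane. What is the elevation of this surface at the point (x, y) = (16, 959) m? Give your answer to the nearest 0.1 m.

266.5 m

Two edge vectors: TP-A→TP-B = (-456, 381, 80.2), TP-A→TP-C = (-863, -147, -20.1).
Normal n = (TP-A→TP-B) × (TP-A→TP-C) = (4131.3, -78378.2, 395835).
So ∂z/∂x = −n_x/n_z = −0.01044 and ∂z/∂y = −n_y/n_z = 0.19801.
Intercept c from TP-A: 149.8 + 8.20 − 81.18 = 76.82.
At (16, 959): z = −0.2 + 189.9 + 76.82 = 266.5 m.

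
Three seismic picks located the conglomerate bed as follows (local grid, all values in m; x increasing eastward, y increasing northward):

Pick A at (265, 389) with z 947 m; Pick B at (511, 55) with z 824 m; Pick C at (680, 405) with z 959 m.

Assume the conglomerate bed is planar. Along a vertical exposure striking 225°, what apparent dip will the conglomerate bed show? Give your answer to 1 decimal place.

15.5°

Two edge vectors: Pick A→Pick B = (246, -334, -123), Pick A→Pick C = (415, 16, 12).
Normal n = (Pick A→Pick B) × (Pick A→Pick C) = (-2040, -53997, 142546).
So ∂z/∂x = −n_x/n_z = 0.01431 and ∂z/∂y = −n_y/n_z = 0.37880.
Unit vector along 225° is (sin 225°, cos 225°) = (-0.7071, -0.7071).
Slope in that direction = a·(-0.7071) + b·(-0.7071) = −0.27797.
Apparent dip = arctan|0.27797| = 15.5° (true dip is 20.8°, so apparent ≤ true as expected).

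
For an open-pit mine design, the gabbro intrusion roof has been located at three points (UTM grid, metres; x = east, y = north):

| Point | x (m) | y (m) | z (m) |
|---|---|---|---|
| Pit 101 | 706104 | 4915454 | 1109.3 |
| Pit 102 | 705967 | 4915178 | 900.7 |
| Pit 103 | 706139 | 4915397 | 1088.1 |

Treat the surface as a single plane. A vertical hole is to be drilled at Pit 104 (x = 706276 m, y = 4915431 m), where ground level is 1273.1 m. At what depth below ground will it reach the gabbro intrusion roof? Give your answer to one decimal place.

117.8 m

Two edge vectors: Pit 101→Pit 102 = (-137, -276, -208.6), Pit 101→Pit 103 = (35, -57, -21.2).
Normal n = (Pit 101→Pit 102) × (Pit 101→Pit 103) = (-6039, -10205.4, 17469).
So ∂z/∂x = −n_x/n_z = 0.345698094 and ∂z/∂y = −n_y/n_z = 0.584200584.
Intercept c from Pit 101: 1109.3 − 244098.81 − 2871611.10 = −3114600.60.
At (706276, 4915431): z_contact = 244158.27 + 2871597.66 − 3114600.60 = 1155.32 m.
Depth below ground = 1273.1 − 1155.32 = 117.8 m.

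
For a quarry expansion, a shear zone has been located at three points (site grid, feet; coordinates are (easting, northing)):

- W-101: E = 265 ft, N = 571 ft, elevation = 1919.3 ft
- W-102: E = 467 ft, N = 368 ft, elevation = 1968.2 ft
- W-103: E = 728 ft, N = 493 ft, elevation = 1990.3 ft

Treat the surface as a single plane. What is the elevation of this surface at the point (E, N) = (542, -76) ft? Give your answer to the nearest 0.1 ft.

Let the plane be z = a·E + b·N + c.
W-102−W-101: 202a − 203b = 48.9;  W-103−W-101: 463a − 78b = 71.
Solving gives a = 0.13548, b = −0.10608.
Then c = 1919.3 − a·265 − b·571 = 1943.97.
At (542, -76): z = 73.4 + 8.1 + 1943.97 = 2025.5 ft.

2025.5 ft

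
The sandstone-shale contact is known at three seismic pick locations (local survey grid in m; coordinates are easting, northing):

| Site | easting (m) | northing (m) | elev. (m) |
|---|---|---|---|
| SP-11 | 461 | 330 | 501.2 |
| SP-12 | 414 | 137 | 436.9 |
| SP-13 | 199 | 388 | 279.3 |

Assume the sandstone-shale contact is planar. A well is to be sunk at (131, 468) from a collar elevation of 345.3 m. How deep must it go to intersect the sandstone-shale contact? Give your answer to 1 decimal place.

115.8 m

Two edge vectors: SP-11→SP-12 = (-47, -193, -64.3), SP-11→SP-13 = (-262, 58, -221.9).
Normal n = (SP-11→SP-12) × (SP-11→SP-13) = (46556.1, 6417.3, -53292).
So ∂z/∂easting = −n_x/n_z = 0.87360 and ∂z/∂northing = −n_y/n_z = 0.12042.
Intercept c from SP-11: 501.2 − 402.73 − 39.74 = 58.73.
At (131, 468): z_contact = 114.44 + 56.36 + 58.73 = 229.53 m.
Depth below ground = 345.3 − 229.53 = 115.8 m.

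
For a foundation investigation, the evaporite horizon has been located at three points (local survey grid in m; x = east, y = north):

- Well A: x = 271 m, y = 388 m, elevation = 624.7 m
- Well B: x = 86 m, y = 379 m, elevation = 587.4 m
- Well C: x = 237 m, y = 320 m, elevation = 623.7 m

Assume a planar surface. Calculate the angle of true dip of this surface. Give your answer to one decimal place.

Let the plane be z = a·x + b·y + c.
Well B−Well A: −185a − 9b = −37.3;  Well C−Well A: −34a − 68b = −1.
Solving gives a = 0.20591, b = −0.08825.
Gradient magnitude |∇z| = √(a² + b²) = √(0.04240 + 0.00779) = 0.22403.
True dip = arctan(0.22403) = 12.6°, dipping toward WNW (azimuth ≈ 293°).

12.6°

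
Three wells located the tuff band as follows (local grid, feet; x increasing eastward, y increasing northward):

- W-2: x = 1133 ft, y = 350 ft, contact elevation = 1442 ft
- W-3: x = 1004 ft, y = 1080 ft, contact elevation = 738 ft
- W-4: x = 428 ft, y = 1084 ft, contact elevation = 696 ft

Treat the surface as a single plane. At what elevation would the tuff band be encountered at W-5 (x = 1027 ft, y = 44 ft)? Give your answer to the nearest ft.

Two edge vectors: W-2→W-3 = (-129, 730, -704), W-2→W-4 = (-705, 734, -746).
Normal n = (W-2→W-3) × (W-2→W-4) = (-27844, 400086, 419964).
So ∂z/∂x = −n_x/n_z = 0.06630 and ∂z/∂y = −n_y/n_z = −0.95267.
Intercept c from W-2: 1442 − 75.12 + 333.43 = 1700.31.
At (1027, 44): z = 68.1 − 41.9 + 1700.31 = 1726.5 ft.

1726 ft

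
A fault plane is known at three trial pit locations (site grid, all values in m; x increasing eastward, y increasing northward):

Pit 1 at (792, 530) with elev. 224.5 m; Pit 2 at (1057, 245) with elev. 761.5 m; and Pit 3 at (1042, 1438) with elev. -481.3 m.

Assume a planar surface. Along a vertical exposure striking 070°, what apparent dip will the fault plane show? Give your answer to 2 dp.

Let the plane be z = a·x + b·y + c.
Pit 2−Pit 1: 265a − 285b = 537;  Pit 3−Pit 1: 250a + 908b = −705.8.
Solving gives a = 0.91847, b = −1.03020.
Unit vector along 070° is (sin 70°, cos 70°) = (0.9397, 0.3420).
Slope in that direction = a·(0.9397) + b·(0.3420) = 0.51073.
Apparent dip = arctan|0.51073| = 27.05° (true dip is 54.1°, so apparent ≤ true as expected).

27.05°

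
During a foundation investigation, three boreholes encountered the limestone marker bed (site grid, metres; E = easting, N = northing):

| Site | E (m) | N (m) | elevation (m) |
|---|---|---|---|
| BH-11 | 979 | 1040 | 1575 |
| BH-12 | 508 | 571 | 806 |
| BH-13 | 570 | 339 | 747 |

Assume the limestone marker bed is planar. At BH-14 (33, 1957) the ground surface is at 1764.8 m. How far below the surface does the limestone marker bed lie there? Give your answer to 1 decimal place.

720.3 m

Two edge vectors: BH-11→BH-12 = (-471, -469, -769), BH-11→BH-13 = (-409, -701, -828).
Normal n = (BH-11→BH-12) × (BH-11→BH-13) = (-150737, -75467, 138350).
So ∂z/∂E = −n_x/n_z = 1.089534 and ∂z/∂N = −n_y/n_z = 0.545479.
Intercept c from BH-11: 1575 − 1066.65 − 567.30 = −58.95.
At (33, 1957): z_contact = 35.95 + 1067.50 − 58.95 = 1044.51 m.
Depth below ground = 1764.8 − 1044.51 = 720.3 m.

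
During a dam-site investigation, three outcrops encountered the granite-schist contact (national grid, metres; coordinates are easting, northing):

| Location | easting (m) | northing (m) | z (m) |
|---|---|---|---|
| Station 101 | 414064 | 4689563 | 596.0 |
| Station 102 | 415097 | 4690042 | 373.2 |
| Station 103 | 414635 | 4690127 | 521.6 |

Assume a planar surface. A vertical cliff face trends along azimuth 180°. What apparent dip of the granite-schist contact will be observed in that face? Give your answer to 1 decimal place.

Two edge vectors: Station 101→Station 102 = (1033, 479, -222.8), Station 101→Station 103 = (571, 564, -74.4).
Normal n = (Station 101→Station 102) × (Station 101→Station 103) = (90021.6, -50363.6, 309103).
So ∂z/∂easting = −n_x/n_z = −0.29123 and ∂z/∂northing = −n_y/n_z = 0.16293.
Unit vector along 180° is (sin 180°, cos 180°) = (0.0000, -1.0000).
Slope in that direction = a·(0.0000) + b·(-1.0000) = −0.16293.
Apparent dip = arctan|0.16293| = 9.3° (true dip is 18.5°, so apparent ≤ true as expected).

9.3°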